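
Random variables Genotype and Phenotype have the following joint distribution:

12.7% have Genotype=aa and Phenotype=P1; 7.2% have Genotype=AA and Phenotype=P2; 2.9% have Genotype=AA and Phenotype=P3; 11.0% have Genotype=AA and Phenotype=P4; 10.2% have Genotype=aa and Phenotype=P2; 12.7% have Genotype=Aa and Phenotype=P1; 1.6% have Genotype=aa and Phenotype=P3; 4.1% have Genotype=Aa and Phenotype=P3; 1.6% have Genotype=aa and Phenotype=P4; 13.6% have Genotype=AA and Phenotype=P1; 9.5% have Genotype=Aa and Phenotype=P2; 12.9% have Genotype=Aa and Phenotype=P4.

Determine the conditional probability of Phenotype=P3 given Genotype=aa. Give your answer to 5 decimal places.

P(Genotype=aa) = 0.127 + 0.102 + 0.016 + 0.016 = 0.261.
P(Phenotype=P3 | Genotype=aa) = 0.016/0.261 = 0.06130.

0.06130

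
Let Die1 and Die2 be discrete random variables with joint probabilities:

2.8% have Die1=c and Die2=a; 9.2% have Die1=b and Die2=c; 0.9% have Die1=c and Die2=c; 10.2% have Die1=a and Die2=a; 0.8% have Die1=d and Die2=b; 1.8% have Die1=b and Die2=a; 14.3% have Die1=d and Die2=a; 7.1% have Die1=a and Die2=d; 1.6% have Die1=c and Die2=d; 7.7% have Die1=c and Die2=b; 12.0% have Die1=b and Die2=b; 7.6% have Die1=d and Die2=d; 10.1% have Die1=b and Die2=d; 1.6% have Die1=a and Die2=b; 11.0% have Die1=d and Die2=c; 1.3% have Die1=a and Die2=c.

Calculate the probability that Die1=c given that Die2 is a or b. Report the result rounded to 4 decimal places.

P(Die2=a) = 0.102 + 0.018 + 0.028 + 0.143 = 0.291.
P(Die2=b) = 0.016 + 0.120 + 0.077 + 0.008 = 0.221.
P(Die2 ∈ {a, b}) = 0.291 + 0.221 = 0.512; P(Die1=c, Die2 ∈ {a, b}) = 0.028 + 0.077 = 0.105.
P(Die1=c | Die2 ∈ {a, b}) = 0.105/0.512 = 0.2051.

0.2051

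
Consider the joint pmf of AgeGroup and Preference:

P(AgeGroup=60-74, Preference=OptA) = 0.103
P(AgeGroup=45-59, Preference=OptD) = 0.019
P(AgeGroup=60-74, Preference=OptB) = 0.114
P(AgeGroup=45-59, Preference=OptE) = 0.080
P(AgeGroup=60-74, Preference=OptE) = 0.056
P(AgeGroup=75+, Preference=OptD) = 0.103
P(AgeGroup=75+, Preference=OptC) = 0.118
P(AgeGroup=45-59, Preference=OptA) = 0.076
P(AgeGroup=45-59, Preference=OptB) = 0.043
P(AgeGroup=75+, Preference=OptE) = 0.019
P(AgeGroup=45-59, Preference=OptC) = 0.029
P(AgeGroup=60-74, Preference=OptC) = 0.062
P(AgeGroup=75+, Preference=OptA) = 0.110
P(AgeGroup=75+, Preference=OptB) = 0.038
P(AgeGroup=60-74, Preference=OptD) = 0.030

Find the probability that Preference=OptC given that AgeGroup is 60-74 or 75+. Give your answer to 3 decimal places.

P(AgeGroup=60-74) = 0.103 + 0.114 + 0.062 + 0.030 + 0.056 = 0.365.
P(AgeGroup=75+) = 0.110 + 0.038 + 0.118 + 0.103 + 0.019 = 0.388.
P(AgeGroup ∈ {60-74, 75+}) = 0.365 + 0.388 = 0.753; P(Preference=OptC, AgeGroup ∈ {60-74, 75+}) = 0.062 + 0.118 = 0.180.
P(Preference=OptC | AgeGroup ∈ {60-74, 75+}) = 0.180/0.753 = 0.239.

0.239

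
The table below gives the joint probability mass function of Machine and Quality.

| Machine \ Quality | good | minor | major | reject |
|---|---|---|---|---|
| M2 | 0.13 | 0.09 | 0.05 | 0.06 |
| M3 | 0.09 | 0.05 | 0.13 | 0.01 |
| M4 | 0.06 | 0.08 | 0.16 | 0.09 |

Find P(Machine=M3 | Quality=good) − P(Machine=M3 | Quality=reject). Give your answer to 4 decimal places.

0.2589

P(Quality=good) = 0.13 + 0.09 + 0.06 = 0.28; P(Machine=M3 | Quality=good) = 0.09/0.28 = 0.32143.
P(Quality=reject) = 0.06 + 0.01 + 0.09 = 0.16; P(Machine=M3 | Quality=reject) = 0.01/0.16 = 0.06250.
Difference = 0.2589.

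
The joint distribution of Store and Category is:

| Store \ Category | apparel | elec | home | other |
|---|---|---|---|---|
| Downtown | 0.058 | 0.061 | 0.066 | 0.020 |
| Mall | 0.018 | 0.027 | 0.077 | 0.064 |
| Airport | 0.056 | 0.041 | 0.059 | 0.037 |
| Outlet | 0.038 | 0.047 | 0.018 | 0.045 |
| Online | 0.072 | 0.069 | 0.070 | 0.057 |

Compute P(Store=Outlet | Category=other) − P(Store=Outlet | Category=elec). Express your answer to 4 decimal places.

0.0100

P(Category=other) = 0.020 + 0.064 + 0.037 + 0.045 + 0.057 = 0.223; P(Store=Outlet | Category=other) = 0.045/0.223 = 0.20179.
P(Category=elec) = 0.061 + 0.027 + 0.041 + 0.047 + 0.069 = 0.245; P(Store=Outlet | Category=elec) = 0.047/0.245 = 0.19184.
Difference = 0.0100.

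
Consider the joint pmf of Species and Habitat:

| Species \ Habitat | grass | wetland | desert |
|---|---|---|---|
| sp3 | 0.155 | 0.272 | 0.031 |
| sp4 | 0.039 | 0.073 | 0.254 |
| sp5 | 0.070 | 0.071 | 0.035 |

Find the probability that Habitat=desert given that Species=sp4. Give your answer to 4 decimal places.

P(Species=sp4) = 0.039 + 0.073 + 0.254 = 0.366.
P(Habitat=desert | Species=sp4) = 0.254/0.366 = 0.6940.

0.6940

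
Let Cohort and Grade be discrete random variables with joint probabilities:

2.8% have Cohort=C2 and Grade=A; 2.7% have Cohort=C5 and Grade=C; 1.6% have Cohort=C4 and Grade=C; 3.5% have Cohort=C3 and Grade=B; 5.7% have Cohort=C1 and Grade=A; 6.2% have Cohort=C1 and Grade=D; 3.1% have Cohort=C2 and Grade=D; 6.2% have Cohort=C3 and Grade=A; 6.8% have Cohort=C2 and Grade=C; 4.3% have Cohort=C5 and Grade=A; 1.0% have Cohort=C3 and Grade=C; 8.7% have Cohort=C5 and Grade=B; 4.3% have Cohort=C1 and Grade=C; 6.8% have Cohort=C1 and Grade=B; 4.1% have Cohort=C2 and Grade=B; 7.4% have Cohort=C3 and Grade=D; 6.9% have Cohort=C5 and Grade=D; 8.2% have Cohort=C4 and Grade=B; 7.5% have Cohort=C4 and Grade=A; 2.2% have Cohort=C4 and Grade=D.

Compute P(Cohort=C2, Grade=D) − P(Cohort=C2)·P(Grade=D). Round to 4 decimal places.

P(Cohort=C2) = 0.028 + 0.041 + 0.068 + 0.031 = 0.168.
P(Grade=D) = 0.062 + 0.031 + 0.074 + 0.022 + 0.069 = 0.258.
P(Cohort=C2, Grade=D) − P(Cohort=C2)P(Grade=D) = 0.031 − 0.168×0.258 = -0.0123.

-0.0123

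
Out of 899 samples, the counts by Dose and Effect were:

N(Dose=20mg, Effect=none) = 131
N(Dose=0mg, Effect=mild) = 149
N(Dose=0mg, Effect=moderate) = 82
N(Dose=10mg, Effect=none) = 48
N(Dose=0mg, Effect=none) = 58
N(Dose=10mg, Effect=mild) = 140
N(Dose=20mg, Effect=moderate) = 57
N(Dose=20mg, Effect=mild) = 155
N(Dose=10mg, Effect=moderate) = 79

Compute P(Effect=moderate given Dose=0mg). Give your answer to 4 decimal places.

Total with Dose=0mg: 58 + 149 + 82 = 289.
P(Effect=moderate | Dose=0mg) = 82/289 = 0.2837.

0.2837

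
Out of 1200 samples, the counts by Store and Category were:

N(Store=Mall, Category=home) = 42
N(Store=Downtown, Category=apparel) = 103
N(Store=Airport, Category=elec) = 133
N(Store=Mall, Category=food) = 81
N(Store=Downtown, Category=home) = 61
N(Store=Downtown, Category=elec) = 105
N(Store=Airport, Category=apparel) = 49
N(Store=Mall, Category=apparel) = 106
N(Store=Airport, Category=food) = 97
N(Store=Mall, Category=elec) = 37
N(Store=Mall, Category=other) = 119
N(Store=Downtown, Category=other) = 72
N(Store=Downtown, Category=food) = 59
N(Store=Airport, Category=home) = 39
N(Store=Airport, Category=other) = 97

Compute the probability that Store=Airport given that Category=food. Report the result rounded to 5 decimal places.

0.40928

Total with Category=food: 59 + 81 + 97 = 237.
P(Store=Airport | Category=food) = 97/237 = 0.40928.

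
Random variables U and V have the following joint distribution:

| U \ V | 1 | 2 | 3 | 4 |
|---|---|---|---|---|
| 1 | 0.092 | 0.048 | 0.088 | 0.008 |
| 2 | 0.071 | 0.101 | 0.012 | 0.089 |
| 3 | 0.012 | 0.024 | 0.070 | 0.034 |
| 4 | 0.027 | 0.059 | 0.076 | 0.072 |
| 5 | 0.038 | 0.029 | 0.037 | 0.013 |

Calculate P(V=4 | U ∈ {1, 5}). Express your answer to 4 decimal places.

0.0595

P(U=1) = 0.092 + 0.048 + 0.088 + 0.008 = 0.236.
P(U=5) = 0.038 + 0.029 + 0.037 + 0.013 = 0.117.
P(U ∈ {1, 5}) = 0.236 + 0.117 = 0.353; P(V=4, U ∈ {1, 5}) = 0.008 + 0.013 = 0.021.
P(V=4 | U ∈ {1, 5}) = 0.021/0.353 = 0.0595.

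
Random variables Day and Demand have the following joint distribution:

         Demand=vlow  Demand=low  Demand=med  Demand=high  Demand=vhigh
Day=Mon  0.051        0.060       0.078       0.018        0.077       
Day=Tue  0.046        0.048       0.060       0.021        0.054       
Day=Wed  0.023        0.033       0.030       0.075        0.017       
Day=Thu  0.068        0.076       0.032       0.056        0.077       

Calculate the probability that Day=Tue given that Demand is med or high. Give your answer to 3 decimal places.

0.219

P(Demand=med) = 0.078 + 0.060 + 0.030 + 0.032 = 0.200.
P(Demand=high) = 0.018 + 0.021 + 0.075 + 0.056 = 0.170.
P(Demand ∈ {med, high}) = 0.200 + 0.170 = 0.370; P(Day=Tue, Demand ∈ {med, high}) = 0.060 + 0.021 = 0.081.
P(Day=Tue | Demand ∈ {med, high}) = 0.081/0.370 = 0.219.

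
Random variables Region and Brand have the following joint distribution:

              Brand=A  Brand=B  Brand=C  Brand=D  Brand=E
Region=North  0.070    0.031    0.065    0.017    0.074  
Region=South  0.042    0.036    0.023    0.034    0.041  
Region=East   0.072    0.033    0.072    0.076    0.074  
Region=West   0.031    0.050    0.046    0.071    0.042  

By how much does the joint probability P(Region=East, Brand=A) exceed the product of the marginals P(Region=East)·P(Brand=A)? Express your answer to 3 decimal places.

P(Region=East) = 0.072 + 0.033 + 0.072 + 0.076 + 0.074 = 0.327.
P(Brand=A) = 0.070 + 0.042 + 0.072 + 0.031 = 0.215.
P(Region=East, Brand=A) − P(Region=East)P(Brand=A) = 0.072 − 0.327×0.215 = 0.002.

0.002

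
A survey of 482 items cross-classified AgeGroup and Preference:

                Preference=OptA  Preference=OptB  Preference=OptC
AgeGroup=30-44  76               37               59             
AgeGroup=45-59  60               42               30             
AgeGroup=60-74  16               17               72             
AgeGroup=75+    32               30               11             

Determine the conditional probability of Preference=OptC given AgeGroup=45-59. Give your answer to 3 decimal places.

0.227

Total with AgeGroup=45-59: 60 + 42 + 30 = 132.
P(Preference=OptC | AgeGroup=45-59) = 30/132 = 0.227.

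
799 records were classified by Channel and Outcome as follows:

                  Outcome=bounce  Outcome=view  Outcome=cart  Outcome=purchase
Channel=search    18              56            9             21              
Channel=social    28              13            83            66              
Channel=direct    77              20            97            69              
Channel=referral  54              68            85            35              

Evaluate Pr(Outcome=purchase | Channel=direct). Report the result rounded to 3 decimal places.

Total with Channel=direct: 77 + 20 + 97 + 69 = 263.
P(Outcome=purchase | Channel=direct) = 69/263 = 0.262.

0.262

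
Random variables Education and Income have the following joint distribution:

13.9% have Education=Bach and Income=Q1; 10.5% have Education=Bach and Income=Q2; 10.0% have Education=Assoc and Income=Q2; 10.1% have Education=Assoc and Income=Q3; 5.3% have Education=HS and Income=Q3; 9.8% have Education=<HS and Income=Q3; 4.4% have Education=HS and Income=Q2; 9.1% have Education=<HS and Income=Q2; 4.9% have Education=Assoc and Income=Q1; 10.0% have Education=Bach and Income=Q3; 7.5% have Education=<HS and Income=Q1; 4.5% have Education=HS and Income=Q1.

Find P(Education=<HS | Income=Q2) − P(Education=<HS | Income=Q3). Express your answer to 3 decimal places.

P(Income=Q2) = 0.091 + 0.044 + 0.100 + 0.105 = 0.340; P(Education=<HS | Income=Q2) = 0.091/0.340 = 0.2676.
P(Income=Q3) = 0.098 + 0.053 + 0.101 + 0.100 = 0.352; P(Education=<HS | Income=Q3) = 0.098/0.352 = 0.2784.
Difference = -0.011.

-0.011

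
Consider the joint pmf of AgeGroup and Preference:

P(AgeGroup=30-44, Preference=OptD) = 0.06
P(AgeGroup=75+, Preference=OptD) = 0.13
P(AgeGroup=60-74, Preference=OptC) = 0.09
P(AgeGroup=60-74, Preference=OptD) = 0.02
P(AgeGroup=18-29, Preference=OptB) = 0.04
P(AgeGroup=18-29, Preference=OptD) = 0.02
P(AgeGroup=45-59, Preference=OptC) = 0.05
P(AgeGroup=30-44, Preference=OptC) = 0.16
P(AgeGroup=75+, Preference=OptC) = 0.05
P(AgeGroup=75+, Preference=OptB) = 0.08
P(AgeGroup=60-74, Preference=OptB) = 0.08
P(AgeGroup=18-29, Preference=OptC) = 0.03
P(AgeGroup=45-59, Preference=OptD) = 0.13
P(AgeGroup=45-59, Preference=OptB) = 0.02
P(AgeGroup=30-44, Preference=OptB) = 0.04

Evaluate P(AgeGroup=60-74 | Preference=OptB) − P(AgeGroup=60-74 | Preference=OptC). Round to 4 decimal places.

P(Preference=OptB) = 0.04 + 0.04 + 0.02 + 0.08 + 0.08 = 0.26; P(AgeGroup=60-74 | Preference=OptB) = 0.08/0.26 = 0.30769.
P(Preference=OptC) = 0.03 + 0.16 + 0.05 + 0.09 + 0.05 = 0.38; P(AgeGroup=60-74 | Preference=OptC) = 0.09/0.38 = 0.23684.
Difference = 0.0709.

0.0709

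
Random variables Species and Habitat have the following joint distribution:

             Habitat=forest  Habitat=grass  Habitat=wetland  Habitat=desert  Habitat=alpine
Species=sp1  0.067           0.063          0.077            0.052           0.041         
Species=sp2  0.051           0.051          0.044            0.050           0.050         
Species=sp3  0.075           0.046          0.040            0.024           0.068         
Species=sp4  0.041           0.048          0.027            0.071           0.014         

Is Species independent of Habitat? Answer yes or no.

P(Species=sp4) = 0.201 and P(Habitat=desert) = 0.197, so their product is 0.03960, but P(Species=sp4, Habitat=desert) = 0.071. Since these differ, Species and Habitat are not independent.

no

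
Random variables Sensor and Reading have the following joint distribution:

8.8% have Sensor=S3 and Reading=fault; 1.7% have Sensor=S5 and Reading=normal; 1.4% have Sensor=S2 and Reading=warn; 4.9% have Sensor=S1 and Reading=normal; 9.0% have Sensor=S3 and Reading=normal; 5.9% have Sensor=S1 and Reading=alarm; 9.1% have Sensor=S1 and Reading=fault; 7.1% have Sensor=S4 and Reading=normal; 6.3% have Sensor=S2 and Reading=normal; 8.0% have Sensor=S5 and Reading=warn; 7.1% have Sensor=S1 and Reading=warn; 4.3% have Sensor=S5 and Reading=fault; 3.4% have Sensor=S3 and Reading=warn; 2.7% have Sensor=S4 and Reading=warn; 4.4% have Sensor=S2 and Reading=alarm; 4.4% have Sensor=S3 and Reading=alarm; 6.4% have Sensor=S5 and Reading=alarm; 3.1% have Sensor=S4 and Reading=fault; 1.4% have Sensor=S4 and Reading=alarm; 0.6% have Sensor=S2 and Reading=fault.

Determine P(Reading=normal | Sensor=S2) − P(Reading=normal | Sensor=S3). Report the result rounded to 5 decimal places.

0.14450

P(Sensor=S2) = 0.063 + 0.014 + 0.044 + 0.006 = 0.127; P(Reading=normal | Sensor=S2) = 0.063/0.127 = 0.496063.
P(Sensor=S3) = 0.090 + 0.034 + 0.044 + 0.088 = 0.256; P(Reading=normal | Sensor=S3) = 0.090/0.256 = 0.351563.
Difference = 0.14450.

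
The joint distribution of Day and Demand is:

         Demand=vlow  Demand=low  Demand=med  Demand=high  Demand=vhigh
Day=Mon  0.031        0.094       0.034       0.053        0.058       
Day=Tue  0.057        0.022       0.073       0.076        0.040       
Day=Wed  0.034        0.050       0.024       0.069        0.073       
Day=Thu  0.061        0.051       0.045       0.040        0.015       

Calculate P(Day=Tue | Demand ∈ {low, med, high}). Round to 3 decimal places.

0.271

P(Demand=low) = 0.094 + 0.022 + 0.050 + 0.051 = 0.217.
P(Demand=med) = 0.034 + 0.073 + 0.024 + 0.045 = 0.176.
P(Demand=high) = 0.053 + 0.076 + 0.069 + 0.040 = 0.238.
P(Demand ∈ {low, med, high}) = 0.217 + 0.176 + 0.238 = 0.631; P(Day=Tue, Demand ∈ {low, med, high}) = 0.022 + 0.073 + 0.076 = 0.171.
P(Day=Tue | Demand ∈ {low, med, high}) = 0.171/0.631 = 0.271.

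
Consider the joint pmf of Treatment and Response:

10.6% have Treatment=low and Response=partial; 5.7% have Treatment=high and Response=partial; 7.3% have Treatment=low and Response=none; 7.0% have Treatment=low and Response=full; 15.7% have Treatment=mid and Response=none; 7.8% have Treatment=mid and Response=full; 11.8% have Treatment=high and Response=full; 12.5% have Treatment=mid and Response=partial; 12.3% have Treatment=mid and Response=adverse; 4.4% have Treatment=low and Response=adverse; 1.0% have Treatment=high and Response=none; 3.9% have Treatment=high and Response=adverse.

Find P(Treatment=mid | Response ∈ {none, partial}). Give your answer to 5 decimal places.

0.53409

P(Response=none) = 0.073 + 0.157 + 0.010 = 0.240.
P(Response=partial) = 0.106 + 0.125 + 0.057 = 0.288.
P(Response ∈ {none, partial}) = 0.240 + 0.288 = 0.528; P(Treatment=mid, Response ∈ {none, partial}) = 0.157 + 0.125 = 0.282.
P(Treatment=mid | Response ∈ {none, partial}) = 0.282/0.528 = 0.53409.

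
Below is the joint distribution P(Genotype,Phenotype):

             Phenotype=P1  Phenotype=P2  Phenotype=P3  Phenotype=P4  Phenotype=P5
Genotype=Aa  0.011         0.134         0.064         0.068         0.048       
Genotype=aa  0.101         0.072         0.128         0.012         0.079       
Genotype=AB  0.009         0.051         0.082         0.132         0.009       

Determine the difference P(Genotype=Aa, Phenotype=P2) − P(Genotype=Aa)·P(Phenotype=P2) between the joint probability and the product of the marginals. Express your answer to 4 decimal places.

0.0505

P(Genotype=Aa) = 0.011 + 0.134 + 0.064 + 0.068 + 0.048 = 0.325.
P(Phenotype=P2) = 0.134 + 0.072 + 0.051 = 0.257.
P(Genotype=Aa, Phenotype=P2) − P(Genotype=Aa)P(Phenotype=P2) = 0.134 − 0.325×0.257 = 0.0505.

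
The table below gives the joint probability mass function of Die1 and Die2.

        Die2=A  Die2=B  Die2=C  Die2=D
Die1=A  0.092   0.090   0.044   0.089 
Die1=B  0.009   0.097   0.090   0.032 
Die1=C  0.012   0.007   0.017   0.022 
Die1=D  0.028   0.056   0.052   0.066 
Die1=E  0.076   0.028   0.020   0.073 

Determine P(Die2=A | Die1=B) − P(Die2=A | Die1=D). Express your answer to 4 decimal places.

P(Die1=B) = 0.009 + 0.097 + 0.090 + 0.032 = 0.228; P(Die2=A | Die1=B) = 0.009/0.228 = 0.03947.
P(Die1=D) = 0.028 + 0.056 + 0.052 + 0.066 = 0.202; P(Die2=A | Die1=D) = 0.028/0.202 = 0.13861.
Difference = -0.0991.

-0.0991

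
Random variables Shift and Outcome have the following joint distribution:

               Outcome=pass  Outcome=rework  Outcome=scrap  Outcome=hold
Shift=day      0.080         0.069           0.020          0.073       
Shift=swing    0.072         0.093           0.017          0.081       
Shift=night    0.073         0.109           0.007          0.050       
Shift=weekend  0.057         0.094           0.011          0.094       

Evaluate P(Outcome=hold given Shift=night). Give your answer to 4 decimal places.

0.2092

P(Shift=night) = 0.073 + 0.109 + 0.007 + 0.050 = 0.239.
P(Outcome=hold | Shift=night) = 0.050/0.239 = 0.2092.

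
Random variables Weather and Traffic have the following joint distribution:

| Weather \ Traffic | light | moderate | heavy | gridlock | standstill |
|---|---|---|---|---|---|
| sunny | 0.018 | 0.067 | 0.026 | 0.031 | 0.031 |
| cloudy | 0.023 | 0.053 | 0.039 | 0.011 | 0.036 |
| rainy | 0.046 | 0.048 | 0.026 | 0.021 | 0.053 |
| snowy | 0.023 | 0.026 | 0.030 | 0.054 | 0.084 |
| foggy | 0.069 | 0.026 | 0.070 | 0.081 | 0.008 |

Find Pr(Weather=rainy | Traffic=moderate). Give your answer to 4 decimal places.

0.2182

P(Traffic=moderate) = 0.067 + 0.053 + 0.048 + 0.026 + 0.026 = 0.220.
P(Weather=rainy | Traffic=moderate) = 0.048/0.220 = 0.2182.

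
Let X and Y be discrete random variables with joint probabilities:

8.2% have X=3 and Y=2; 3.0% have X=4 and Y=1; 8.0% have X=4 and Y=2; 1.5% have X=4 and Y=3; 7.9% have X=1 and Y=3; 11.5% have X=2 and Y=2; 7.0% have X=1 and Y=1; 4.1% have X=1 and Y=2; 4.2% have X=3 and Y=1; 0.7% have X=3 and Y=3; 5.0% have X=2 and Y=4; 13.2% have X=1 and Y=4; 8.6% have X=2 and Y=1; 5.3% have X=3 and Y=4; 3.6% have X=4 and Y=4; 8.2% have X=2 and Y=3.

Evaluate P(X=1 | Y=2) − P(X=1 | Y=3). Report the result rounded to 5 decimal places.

P(Y=2) = 0.041 + 0.115 + 0.082 + 0.080 = 0.318; P(X=1 | Y=2) = 0.041/0.318 = 0.128931.
P(Y=3) = 0.079 + 0.082 + 0.007 + 0.015 = 0.183; P(X=1 | Y=3) = 0.079/0.183 = 0.431694.
Difference = -0.30276.

-0.30276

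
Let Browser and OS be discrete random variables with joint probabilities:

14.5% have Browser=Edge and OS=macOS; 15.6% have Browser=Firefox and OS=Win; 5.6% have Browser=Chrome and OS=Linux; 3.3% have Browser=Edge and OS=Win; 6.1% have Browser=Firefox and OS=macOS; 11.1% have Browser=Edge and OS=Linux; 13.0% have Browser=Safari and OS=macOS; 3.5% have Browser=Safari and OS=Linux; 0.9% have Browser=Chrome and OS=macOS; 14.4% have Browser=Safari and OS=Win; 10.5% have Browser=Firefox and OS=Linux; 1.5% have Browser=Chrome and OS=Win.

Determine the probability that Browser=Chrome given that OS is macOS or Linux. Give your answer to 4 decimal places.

0.0997

P(OS=macOS) = 0.009 + 0.061 + 0.130 + 0.145 = 0.345.
P(OS=Linux) = 0.056 + 0.105 + 0.035 + 0.111 = 0.307.
P(OS ∈ {macOS, Linux}) = 0.345 + 0.307 = 0.652; P(Browser=Chrome, OS ∈ {macOS, Linux}) = 0.009 + 0.056 = 0.065.
P(Browser=Chrome | OS ∈ {macOS, Linux}) = 0.065/0.652 = 0.0997.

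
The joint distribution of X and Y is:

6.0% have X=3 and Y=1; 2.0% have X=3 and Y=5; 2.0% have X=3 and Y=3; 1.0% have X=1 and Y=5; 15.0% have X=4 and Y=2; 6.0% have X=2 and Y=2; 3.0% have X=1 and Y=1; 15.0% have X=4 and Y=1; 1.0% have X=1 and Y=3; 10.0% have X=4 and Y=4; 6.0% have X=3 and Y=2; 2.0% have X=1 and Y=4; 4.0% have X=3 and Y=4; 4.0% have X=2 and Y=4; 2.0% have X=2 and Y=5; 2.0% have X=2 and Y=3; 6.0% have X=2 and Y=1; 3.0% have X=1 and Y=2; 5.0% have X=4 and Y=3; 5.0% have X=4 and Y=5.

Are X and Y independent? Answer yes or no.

Every cell satisfies P(X,Y) = P(X)·P(Y). For instance P(X=3) = 0.200, P(Y=4) = 0.200, and 0.200×0.200 = 0.040 matches the joint entry. So X and Y are independent.

yes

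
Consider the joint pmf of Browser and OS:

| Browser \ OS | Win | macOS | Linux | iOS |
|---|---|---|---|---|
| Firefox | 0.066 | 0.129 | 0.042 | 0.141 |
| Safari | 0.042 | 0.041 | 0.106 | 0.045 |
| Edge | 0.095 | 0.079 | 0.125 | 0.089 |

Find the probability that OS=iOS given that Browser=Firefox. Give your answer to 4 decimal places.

P(Browser=Firefox) = 0.066 + 0.129 + 0.042 + 0.141 = 0.378.
P(OS=iOS | Browser=Firefox) = 0.141/0.378 = 0.3730.

0.3730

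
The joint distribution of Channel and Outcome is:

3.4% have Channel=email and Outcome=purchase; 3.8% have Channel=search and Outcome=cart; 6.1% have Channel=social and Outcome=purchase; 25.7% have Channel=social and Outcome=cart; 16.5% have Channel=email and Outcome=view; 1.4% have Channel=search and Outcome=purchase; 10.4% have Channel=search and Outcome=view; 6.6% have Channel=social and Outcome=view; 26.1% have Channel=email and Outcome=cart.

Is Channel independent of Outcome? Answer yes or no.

no

P(Channel=social) = 0.384 and P(Outcome=view) = 0.335, so their product is 0.12864, but P(Channel=social, Outcome=view) = 0.066. Since these differ, Channel and Outcome are not independent.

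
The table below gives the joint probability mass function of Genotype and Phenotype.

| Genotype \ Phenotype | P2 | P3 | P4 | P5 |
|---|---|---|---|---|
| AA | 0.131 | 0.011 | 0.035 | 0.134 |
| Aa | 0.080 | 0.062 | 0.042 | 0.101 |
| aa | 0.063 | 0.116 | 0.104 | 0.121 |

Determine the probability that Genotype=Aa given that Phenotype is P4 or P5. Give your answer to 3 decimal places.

0.266

P(Phenotype=P4) = 0.035 + 0.042 + 0.104 = 0.181.
P(Phenotype=P5) = 0.134 + 0.101 + 0.121 = 0.356.
P(Phenotype ∈ {P4, P5}) = 0.181 + 0.356 = 0.537; P(Genotype=Aa, Phenotype ∈ {P4, P5}) = 0.042 + 0.101 = 0.143.
P(Genotype=Aa | Phenotype ∈ {P4, P5}) = 0.143/0.537 = 0.266.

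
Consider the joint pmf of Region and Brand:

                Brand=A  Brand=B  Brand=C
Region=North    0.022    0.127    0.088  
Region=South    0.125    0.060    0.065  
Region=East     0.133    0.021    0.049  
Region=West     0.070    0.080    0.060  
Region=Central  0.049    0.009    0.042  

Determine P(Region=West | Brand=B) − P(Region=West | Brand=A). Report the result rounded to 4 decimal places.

0.0939

P(Brand=B) = 0.127 + 0.060 + 0.021 + 0.080 + 0.009 = 0.297; P(Region=West | Brand=B) = 0.080/0.297 = 0.26936.
P(Brand=A) = 0.022 + 0.125 + 0.133 + 0.070 + 0.049 = 0.399; P(Region=West | Brand=A) = 0.070/0.399 = 0.17544.
Difference = 0.0939.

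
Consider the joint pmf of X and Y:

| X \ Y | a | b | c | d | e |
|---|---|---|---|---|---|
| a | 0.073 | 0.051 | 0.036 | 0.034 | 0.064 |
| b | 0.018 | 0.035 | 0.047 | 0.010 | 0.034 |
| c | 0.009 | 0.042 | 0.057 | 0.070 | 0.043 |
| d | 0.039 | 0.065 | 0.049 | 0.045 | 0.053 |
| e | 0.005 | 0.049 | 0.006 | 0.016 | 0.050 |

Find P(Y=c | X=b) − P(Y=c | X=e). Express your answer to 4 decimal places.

0.2788

P(X=b) = 0.018 + 0.035 + 0.047 + 0.010 + 0.034 = 0.144; P(Y=c | X=b) = 0.047/0.144 = 0.32639.
P(X=e) = 0.005 + 0.049 + 0.006 + 0.016 + 0.050 = 0.126; P(Y=c | X=e) = 0.006/0.126 = 0.04762.
Difference = 0.2788.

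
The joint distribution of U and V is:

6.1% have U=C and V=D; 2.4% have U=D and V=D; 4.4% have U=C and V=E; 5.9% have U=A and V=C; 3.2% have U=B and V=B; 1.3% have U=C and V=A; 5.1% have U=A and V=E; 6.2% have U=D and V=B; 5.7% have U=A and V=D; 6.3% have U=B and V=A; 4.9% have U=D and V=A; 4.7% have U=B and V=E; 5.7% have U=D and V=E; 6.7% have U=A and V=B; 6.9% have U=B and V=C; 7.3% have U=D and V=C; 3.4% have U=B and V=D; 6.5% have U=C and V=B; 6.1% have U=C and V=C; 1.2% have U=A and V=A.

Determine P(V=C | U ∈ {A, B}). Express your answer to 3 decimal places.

P(U=A) = 0.012 + 0.067 + 0.059 + 0.057 + 0.051 = 0.246.
P(U=B) = 0.063 + 0.032 + 0.069 + 0.034 + 0.047 = 0.245.
P(U ∈ {A, B}) = 0.246 + 0.245 = 0.491; P(V=C, U ∈ {A, B}) = 0.059 + 0.069 = 0.128.
P(V=C | U ∈ {A, B}) = 0.128/0.491 = 0.261.

0.261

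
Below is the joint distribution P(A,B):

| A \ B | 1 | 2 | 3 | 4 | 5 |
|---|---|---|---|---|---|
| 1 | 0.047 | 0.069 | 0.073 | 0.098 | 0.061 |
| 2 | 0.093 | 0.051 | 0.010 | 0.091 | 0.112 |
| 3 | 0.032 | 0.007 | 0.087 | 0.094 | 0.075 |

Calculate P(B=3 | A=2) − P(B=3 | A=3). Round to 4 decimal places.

-0.2669

P(A=2) = 0.093 + 0.051 + 0.010 + 0.091 + 0.112 = 0.357; P(B=3 | A=2) = 0.010/0.357 = 0.02801.
P(A=3) = 0.032 + 0.007 + 0.087 + 0.094 + 0.075 = 0.295; P(B=3 | A=3) = 0.087/0.295 = 0.29492.
Difference = -0.2669.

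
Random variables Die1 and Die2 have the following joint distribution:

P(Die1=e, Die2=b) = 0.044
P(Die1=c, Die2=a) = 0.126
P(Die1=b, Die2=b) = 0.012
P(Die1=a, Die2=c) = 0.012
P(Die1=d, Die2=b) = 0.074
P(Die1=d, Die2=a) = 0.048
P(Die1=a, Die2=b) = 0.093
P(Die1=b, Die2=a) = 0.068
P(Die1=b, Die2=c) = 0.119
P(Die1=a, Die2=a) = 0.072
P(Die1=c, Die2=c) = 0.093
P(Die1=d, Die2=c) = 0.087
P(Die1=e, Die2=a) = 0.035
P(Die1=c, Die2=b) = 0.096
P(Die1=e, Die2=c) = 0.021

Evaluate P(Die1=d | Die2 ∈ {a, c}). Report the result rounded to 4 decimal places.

P(Die2=a) = 0.072 + 0.068 + 0.126 + 0.048 + 0.035 = 0.349.
P(Die2=c) = 0.012 + 0.119 + 0.093 + 0.087 + 0.021 = 0.332.
P(Die2 ∈ {a, c}) = 0.349 + 0.332 = 0.681; P(Die1=d, Die2 ∈ {a, c}) = 0.048 + 0.087 = 0.135.
P(Die1=d | Die2 ∈ {a, c}) = 0.135/0.681 = 0.1982.

0.1982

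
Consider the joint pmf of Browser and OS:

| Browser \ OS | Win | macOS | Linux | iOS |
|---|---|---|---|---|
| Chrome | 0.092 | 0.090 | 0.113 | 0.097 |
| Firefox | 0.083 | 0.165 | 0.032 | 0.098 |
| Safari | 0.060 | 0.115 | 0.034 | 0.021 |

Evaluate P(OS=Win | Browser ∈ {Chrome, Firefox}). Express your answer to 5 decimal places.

P(Browser=Chrome) = 0.092 + 0.090 + 0.113 + 0.097 = 0.392.
P(Browser=Firefox) = 0.083 + 0.165 + 0.032 + 0.098 = 0.378.
P(Browser ∈ {Chrome, Firefox}) = 0.392 + 0.378 = 0.770; P(OS=Win, Browser ∈ {Chrome, Firefox}) = 0.092 + 0.083 = 0.175.
P(OS=Win | Browser ∈ {Chrome, Firefox}) = 0.175/0.770 = 0.22727.

0.22727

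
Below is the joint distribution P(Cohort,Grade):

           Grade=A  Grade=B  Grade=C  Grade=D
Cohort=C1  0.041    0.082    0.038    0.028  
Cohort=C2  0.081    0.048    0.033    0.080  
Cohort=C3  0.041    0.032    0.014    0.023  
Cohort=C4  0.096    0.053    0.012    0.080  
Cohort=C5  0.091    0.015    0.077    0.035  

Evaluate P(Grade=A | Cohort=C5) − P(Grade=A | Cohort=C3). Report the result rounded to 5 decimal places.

P(Cohort=C5) = 0.091 + 0.015 + 0.077 + 0.035 = 0.218; P(Grade=A | Cohort=C5) = 0.091/0.218 = 0.417431.
P(Cohort=C3) = 0.041 + 0.032 + 0.014 + 0.023 = 0.110; P(Grade=A | Cohort=C3) = 0.041/0.110 = 0.372727.
Difference = 0.04470.

0.04470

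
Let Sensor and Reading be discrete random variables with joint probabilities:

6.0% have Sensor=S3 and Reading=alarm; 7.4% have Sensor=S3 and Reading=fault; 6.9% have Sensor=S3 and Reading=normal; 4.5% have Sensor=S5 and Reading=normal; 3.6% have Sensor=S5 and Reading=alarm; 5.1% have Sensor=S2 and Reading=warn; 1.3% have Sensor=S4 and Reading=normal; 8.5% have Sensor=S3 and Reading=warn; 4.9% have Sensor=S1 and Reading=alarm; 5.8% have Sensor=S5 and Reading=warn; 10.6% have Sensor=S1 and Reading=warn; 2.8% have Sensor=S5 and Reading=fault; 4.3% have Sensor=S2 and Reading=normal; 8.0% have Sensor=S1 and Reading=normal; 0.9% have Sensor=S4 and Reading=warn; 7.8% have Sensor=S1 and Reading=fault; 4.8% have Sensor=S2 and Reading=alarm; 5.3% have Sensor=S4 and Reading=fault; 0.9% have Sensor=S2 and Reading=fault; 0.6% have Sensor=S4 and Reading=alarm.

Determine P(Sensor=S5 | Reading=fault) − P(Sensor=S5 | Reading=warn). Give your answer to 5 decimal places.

P(Reading=fault) = 0.078 + 0.009 + 0.074 + 0.053 + 0.028 = 0.242; P(Sensor=S5 | Reading=fault) = 0.028/0.242 = 0.115702.
P(Reading=warn) = 0.106 + 0.051 + 0.085 + 0.009 + 0.058 = 0.309; P(Sensor=S5 | Reading=warn) = 0.058/0.309 = 0.187702.
Difference = -0.07200.

-0.07200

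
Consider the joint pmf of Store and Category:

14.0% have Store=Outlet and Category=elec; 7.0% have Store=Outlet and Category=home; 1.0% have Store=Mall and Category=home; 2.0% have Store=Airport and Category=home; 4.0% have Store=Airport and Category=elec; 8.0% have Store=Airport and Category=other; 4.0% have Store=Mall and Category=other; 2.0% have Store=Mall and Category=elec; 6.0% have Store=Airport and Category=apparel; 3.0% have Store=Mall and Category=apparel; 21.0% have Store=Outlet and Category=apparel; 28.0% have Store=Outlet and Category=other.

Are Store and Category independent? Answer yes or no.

Every cell satisfies P(Store,Category) = P(Store)·P(Category). For instance P(Store=Mall) = 0.100, P(Category=home) = 0.100, and 0.100×0.100 = 0.010 matches the joint entry. So Store and Category are independent.

yes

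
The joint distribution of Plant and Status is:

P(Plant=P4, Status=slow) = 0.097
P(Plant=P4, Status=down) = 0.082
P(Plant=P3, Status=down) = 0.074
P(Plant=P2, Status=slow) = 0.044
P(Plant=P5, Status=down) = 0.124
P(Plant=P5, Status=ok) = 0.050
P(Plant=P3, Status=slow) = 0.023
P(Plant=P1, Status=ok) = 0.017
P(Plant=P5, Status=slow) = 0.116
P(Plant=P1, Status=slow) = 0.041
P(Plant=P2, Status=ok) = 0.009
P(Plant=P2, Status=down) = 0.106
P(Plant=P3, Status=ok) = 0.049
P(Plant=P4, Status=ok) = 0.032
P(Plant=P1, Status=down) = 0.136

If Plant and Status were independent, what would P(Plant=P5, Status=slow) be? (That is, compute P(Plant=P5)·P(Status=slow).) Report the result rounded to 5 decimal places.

0.09309

P(Plant=P5) = 0.050 + 0.116 + 0.124 = 0.290.
P(Status=slow) = 0.041 + 0.044 + 0.023 + 0.097 + 0.116 = 0.321.
Product: 0.290 × 0.321 = 0.09309.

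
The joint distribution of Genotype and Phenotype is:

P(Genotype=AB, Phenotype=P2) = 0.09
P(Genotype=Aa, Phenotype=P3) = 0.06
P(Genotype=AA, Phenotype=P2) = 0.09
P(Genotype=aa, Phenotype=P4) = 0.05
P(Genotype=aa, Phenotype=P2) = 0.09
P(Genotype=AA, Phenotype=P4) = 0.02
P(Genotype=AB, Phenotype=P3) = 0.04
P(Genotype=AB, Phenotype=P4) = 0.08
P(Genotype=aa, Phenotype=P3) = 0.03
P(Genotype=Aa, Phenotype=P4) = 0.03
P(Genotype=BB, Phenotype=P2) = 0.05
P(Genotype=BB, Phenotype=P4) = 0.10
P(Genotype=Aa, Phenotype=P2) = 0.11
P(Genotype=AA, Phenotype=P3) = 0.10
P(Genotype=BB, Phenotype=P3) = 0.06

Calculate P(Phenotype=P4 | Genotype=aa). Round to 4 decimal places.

0.2941

P(Genotype=aa) = 0.09 + 0.03 + 0.05 = 0.17.
P(Phenotype=P4 | Genotype=aa) = 0.05/0.17 = 0.2941.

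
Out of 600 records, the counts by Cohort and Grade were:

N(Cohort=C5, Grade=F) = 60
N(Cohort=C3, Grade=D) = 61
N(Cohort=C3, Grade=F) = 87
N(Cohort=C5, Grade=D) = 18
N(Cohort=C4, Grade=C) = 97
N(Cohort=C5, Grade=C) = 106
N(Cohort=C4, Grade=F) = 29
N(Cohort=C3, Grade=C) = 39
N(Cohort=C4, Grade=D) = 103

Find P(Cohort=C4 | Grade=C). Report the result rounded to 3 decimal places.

0.401

Total with Grade=C: 39 + 97 + 106 = 242.
P(Cohort=C4 | Grade=C) = 97/242 = 0.401.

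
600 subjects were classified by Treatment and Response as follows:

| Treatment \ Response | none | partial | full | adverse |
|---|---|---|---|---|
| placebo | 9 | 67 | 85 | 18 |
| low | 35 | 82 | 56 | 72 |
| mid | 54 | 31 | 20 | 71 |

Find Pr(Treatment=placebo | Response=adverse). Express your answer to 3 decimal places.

0.112

Total with Response=adverse: 18 + 72 + 71 = 161.
P(Treatment=placebo | Response=adverse) = 18/161 = 0.112.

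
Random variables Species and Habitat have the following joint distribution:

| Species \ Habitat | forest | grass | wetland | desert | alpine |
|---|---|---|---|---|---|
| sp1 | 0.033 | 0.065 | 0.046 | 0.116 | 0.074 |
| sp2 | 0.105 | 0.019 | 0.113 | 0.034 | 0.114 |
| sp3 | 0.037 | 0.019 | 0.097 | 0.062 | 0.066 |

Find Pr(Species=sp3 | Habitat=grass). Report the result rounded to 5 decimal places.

P(Habitat=grass) = 0.065 + 0.019 + 0.019 = 0.103.
P(Species=sp3 | Habitat=grass) = 0.019/0.103 = 0.18447.

0.18447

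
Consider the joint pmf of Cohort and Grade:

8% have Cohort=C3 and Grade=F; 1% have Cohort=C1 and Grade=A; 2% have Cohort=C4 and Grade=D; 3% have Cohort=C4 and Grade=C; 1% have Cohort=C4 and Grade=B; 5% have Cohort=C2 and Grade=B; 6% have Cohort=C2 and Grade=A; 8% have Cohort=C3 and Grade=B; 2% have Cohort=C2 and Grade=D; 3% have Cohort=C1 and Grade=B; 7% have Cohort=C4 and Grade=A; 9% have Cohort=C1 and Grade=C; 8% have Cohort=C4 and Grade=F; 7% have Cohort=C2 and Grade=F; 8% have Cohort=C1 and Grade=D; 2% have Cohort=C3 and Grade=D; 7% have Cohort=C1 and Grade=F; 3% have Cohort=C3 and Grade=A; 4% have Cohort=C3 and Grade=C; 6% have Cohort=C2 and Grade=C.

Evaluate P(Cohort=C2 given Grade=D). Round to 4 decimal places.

0.1429

P(Grade=D) = 0.08 + 0.02 + 0.02 + 0.02 = 0.14.
P(Cohort=C2 | Grade=D) = 0.02/0.14 = 0.1429.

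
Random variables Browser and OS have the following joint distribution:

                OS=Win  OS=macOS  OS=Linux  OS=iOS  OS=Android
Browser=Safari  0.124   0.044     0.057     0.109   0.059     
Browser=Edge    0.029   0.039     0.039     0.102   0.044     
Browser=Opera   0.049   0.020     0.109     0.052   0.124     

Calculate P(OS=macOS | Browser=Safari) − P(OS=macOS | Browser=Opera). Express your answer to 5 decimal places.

P(Browser=Safari) = 0.124 + 0.044 + 0.057 + 0.109 + 0.059 = 0.393; P(OS=macOS | Browser=Safari) = 0.044/0.393 = 0.111959.
P(Browser=Opera) = 0.049 + 0.020 + 0.109 + 0.052 + 0.124 = 0.354; P(OS=macOS | Browser=Opera) = 0.020/0.354 = 0.056497.
Difference = 0.05546.

0.05546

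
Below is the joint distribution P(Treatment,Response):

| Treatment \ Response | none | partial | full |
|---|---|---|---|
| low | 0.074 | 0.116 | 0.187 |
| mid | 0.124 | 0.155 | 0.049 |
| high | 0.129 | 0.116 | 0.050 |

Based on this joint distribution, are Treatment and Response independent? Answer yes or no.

P(Treatment=low) = 0.377 and P(Response=full) = 0.286, so their product is 0.10782, but P(Treatment=low, Response=full) = 0.187. Since these differ, Treatment and Response are not independent.

no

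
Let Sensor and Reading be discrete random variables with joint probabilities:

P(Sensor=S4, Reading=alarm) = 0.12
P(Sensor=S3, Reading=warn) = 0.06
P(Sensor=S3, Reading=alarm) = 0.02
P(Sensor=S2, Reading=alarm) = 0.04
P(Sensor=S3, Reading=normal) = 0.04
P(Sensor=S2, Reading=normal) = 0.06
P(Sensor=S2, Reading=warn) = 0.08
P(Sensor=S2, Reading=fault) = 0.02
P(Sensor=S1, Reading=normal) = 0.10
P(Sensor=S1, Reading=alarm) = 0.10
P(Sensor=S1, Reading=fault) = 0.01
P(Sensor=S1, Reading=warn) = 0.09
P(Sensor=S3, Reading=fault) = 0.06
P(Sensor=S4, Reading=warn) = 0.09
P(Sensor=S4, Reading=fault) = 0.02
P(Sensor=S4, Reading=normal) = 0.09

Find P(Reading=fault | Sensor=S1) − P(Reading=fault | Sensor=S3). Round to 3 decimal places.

P(Sensor=S1) = 0.10 + 0.09 + 0.10 + 0.01 = 0.30; P(Reading=fault | Sensor=S1) = 0.01/0.30 = 0.0333.
P(Sensor=S3) = 0.04 + 0.06 + 0.02 + 0.06 = 0.18; P(Reading=fault | Sensor=S3) = 0.06/0.18 = 0.3333.
Difference = -0.300.

-0.300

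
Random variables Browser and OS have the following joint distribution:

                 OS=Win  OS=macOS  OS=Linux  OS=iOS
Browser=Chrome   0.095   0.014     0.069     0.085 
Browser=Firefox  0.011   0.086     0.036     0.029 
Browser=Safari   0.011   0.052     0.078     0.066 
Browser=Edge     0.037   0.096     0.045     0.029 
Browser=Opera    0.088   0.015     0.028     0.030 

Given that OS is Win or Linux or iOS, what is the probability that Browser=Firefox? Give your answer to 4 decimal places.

P(OS=Win) = 0.095 + 0.011 + 0.011 + 0.037 + 0.088 = 0.242.
P(OS=Linux) = 0.069 + 0.036 + 0.078 + 0.045 + 0.028 = 0.256.
P(OS=iOS) = 0.085 + 0.029 + 0.066 + 0.029 + 0.030 = 0.239.
P(OS ∈ {Win, Linux, iOS}) = 0.242 + 0.256 + 0.239 = 0.737; P(Browser=Firefox, OS ∈ {Win, Linux, iOS}) = 0.011 + 0.036 + 0.029 = 0.076.
P(Browser=Firefox | OS ∈ {Win, Linux, iOS}) = 0.076/0.737 = 0.1031.

0.1031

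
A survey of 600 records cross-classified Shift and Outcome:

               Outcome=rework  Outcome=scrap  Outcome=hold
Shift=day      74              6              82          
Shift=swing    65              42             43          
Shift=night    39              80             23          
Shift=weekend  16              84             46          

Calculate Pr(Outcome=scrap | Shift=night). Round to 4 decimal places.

0.5634

Total with Shift=night: 39 + 80 + 23 = 142.
P(Outcome=scrap | Shift=night) = 80/142 = 0.5634.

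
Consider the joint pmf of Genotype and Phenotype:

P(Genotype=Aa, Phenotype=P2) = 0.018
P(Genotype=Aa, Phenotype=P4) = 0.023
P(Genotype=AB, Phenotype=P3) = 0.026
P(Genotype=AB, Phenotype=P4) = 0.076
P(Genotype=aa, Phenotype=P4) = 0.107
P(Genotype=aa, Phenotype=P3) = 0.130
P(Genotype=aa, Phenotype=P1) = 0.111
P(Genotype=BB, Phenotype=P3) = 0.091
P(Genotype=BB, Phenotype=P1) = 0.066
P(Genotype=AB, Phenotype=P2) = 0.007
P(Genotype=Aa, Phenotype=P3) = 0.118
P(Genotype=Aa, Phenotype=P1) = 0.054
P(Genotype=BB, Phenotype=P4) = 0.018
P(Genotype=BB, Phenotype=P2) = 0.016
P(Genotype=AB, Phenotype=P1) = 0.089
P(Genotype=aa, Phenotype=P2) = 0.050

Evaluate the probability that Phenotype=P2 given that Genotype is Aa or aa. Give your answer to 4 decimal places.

P(Genotype=Aa) = 0.054 + 0.018 + 0.118 + 0.023 = 0.213.
P(Genotype=aa) = 0.111 + 0.050 + 0.130 + 0.107 = 0.398.
P(Genotype ∈ {Aa, aa}) = 0.213 + 0.398 = 0.611; P(Phenotype=P2, Genotype ∈ {Aa, aa}) = 0.018 + 0.050 = 0.068.
P(Phenotype=P2 | Genotype ∈ {Aa, aa}) = 0.068/0.611 = 0.1113.

0.1113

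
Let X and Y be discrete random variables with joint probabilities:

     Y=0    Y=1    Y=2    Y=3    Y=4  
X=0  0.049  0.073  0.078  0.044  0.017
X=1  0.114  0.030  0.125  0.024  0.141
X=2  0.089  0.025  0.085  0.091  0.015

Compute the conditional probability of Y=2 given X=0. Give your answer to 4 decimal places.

P(X=0) = 0.049 + 0.073 + 0.078 + 0.044 + 0.017 = 0.261.
P(Y=2 | X=0) = 0.078/0.261 = 0.2989.

0.2989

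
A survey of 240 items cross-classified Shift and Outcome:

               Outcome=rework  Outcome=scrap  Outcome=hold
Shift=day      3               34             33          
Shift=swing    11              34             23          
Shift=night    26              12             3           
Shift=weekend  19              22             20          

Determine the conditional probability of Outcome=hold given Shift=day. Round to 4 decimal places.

Total with Shift=day: 3 + 34 + 33 = 70.
P(Outcome=hold | Shift=day) = 33/70 = 0.4714.

0.4714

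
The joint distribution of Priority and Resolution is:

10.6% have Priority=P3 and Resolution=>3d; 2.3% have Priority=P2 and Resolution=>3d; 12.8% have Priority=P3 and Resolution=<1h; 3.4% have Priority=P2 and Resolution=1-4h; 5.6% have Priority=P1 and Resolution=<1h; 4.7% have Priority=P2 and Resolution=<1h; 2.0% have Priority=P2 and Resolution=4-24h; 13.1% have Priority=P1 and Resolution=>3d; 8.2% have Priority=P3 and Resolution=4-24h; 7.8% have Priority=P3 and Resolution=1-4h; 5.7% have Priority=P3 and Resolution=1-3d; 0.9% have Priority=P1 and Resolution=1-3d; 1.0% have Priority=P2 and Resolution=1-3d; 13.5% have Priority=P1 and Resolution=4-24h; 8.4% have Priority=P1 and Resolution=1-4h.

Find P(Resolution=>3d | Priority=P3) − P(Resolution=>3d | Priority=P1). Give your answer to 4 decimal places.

-0.0806

P(Priority=P3) = 0.128 + 0.078 + 0.082 + 0.057 + 0.106 = 0.451; P(Resolution=>3d | Priority=P3) = 0.106/0.451 = 0.23503.
P(Priority=P1) = 0.056 + 0.084 + 0.135 + 0.009 + 0.131 = 0.415; P(Resolution=>3d | Priority=P1) = 0.131/0.415 = 0.31566.
Difference = -0.0806.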